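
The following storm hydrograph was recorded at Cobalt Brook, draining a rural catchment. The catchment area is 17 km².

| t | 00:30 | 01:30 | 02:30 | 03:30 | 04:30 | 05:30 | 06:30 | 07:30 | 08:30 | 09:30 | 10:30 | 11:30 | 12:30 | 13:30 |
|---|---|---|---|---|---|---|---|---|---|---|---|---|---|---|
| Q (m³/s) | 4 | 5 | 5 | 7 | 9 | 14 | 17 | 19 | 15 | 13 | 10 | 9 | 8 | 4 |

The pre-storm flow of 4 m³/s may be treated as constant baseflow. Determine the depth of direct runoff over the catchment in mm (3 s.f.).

Direct runoff: 0.0, 1.0, 1.0, 3.0, 5.0, 10.0, 13.0, 15.0, 11.0, 9.0, 6.0, 5.0, 4.0, 0.0 m³/s; ΣQ_DR = 83.00 m³/s.
V = ΣQ_DR · Δt = 83.00 × 3600 s = 2.988 × 10^5 m³.
Over A = 17 km², depth = V / A = 17.6 mm.

d ≈ 17.6 mm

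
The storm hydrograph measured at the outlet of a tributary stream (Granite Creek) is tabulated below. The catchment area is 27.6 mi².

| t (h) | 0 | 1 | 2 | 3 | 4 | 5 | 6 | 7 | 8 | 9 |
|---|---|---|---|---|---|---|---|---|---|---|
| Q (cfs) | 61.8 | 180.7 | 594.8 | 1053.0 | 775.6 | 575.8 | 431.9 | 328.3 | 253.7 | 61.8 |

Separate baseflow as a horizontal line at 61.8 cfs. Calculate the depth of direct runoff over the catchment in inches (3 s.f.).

d ≈ 0.208 in

Direct runoff: 0.0, 118.9, 533.0, 991.2, 713.8, 514.0, 370.1, 266.5, 191.9, 0.0 cfs; ΣQ_DR = 3699 cfs.
V = ΣQ_DR · Δt = 3699 × 3600 s = 1.332 × 10^7 ft³.
Over A = 27.6 mi², depth = V / A = 0.208 in.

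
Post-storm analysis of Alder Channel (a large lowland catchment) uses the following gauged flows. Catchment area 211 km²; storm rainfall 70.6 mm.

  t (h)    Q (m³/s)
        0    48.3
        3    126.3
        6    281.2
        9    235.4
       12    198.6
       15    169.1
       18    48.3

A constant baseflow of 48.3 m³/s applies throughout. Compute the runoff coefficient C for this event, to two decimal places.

C ≈ 0.56

ΣQ_DR = 769.1 m³/s; V = ΣQ_DR·Δt = 8.306 × 10^6 m³.
Runoff depth d = V / A = 39.37 mm.
C = d / P = 39.37 / 70.6 = 0.56.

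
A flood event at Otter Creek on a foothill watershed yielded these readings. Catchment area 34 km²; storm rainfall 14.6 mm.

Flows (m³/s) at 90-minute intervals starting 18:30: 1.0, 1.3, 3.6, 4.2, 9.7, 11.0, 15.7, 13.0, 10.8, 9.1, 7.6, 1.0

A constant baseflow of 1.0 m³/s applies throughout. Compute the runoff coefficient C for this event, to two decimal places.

ΣQ_DR = 76.00 m³/s; V = ΣQ_DR·Δt = 4.104 × 10^5 m³.
Runoff depth d = V / A = 12.07 mm.
C = d / P = 12.07 / 14.6 = 0.83.

C ≈ 0.83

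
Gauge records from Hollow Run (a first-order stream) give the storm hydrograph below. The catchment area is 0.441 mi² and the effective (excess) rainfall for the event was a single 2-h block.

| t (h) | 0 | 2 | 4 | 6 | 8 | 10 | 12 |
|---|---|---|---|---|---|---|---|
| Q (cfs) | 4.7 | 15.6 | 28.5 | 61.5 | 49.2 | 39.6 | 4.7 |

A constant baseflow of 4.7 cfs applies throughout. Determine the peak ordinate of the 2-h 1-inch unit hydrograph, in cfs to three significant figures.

Direct runoff: 0.0, 10.9, 23.8, 56.8, 44.5, 34.9, 0.0 cfs; ΣQ_DR = 170.9 cfs, peak = 56.8 cfs.
Runoff depth d = ΣQ_DR·Δt / A = 170.9 × 7200 / (0.441 mi²) = 1.201 in.
The 1-inch UH is the DRH scaled by (1 in)/d, so U_p = 56.8 × 1/1.201 = 47.3 cfs.

U_p ≈ 47.3 cfs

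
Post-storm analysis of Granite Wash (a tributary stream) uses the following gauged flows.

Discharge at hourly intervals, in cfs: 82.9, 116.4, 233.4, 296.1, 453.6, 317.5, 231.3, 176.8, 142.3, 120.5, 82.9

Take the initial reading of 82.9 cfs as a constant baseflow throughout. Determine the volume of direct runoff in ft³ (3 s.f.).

Direct-runoff ordinates (Q − Q_b): 0.0, 33.5, 150.5, 213.2, 370.7, 234.6, 148.4, 93.9, 59.4, 37.6, 0.0 cfs.
ΣQ_DR = 1342 cfs.
With Δt = 1 h = 3600 s, V = ΣQ_DR · Δt = 1342 × 3600 = 4.83 × 10^6 ft³.

V ≈ 4.83 × 10^6 ft³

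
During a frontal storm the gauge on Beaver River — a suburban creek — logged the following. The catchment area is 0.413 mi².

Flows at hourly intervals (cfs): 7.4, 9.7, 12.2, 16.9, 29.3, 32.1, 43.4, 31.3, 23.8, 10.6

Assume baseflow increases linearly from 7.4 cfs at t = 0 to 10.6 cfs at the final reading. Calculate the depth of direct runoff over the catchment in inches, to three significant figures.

d ≈ 0.475 in

Direct runoff: 0.00, 1.94, 4.09, 8.43, 20.48, 22.92, 33.87, 21.41, 13.56, 0.00 cfs; ΣQ_DR = 126.7 cfs.
V = ΣQ_DR · Δt = 126.7 × 3600 s = 4.561 × 10^5 ft³.
Over A = 0.413 mi², depth = V / A = 0.475 in.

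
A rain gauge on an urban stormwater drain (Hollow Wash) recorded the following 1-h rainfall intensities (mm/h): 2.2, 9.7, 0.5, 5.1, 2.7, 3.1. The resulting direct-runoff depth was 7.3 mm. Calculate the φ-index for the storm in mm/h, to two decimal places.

Only the 2 blocks with intensity above φ contribute runoff: 9.7, 5.1 mm/h.
Σ(I−φ)·Δt = d  ⇒  (9.7+5.1 − 2φ)·1 = 7.3
φ = (14.80 − 7.3/1) / 2 = 3.75 mm/h.

φ ≈ 3.75 mm/h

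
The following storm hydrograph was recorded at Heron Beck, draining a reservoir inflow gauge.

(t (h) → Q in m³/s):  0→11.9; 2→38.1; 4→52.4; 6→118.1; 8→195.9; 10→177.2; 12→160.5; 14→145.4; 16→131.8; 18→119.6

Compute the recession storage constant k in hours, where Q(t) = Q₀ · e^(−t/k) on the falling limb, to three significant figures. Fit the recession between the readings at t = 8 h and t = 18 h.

k ≈ 20.3 h

On the falling limb, Q drops from 195.9 to 119.6 m³/s between t = 8 h and t = 18 h (Δt = 10 h).
k = −Δt / ln(Q₂/Q₁) = −10 / ln(119.6/195.9) = 20.3 h.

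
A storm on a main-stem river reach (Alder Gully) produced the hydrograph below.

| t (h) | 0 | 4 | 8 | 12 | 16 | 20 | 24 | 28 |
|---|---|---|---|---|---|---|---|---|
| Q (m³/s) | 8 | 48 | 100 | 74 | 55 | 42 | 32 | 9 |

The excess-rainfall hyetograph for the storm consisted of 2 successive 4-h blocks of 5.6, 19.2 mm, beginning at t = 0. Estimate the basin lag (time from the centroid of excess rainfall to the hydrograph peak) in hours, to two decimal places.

t_L ≈ 2.90 h

Centroid of excess rainfall: t_c = Σ P_i·t̄_i / ΣP_i = 5.0968 h (block centres at 2, 6 h).
Hydrograph peak occurs at t = 8 h, so basin lag t_L = 8 − 5.0968 = 2.90 h.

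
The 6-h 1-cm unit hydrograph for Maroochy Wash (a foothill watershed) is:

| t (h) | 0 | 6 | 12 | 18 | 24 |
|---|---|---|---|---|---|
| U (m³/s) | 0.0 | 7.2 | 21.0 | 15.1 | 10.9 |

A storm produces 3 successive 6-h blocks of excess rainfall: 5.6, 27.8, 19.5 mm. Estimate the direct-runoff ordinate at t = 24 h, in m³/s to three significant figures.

Q ≈ 89.0 m³/s

By discrete convolution, Q_j = Σ (P_i / 10 mm) · U_{j−i}.
At t = 24 h (j=4): Q = (5.6/10)·10.9 + (27.8/10)·15.1 + (19.5/10)·21.0 = 89.0 m³/s.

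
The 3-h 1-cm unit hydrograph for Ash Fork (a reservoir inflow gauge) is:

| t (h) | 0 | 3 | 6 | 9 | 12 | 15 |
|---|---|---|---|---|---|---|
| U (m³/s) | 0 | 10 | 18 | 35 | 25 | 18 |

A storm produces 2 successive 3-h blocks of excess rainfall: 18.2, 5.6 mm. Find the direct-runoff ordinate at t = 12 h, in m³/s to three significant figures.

By discrete convolution, Q_j = Σ (P_i / 10 mm) · U_{j−i}.
At t = 12 h (j=4): Q = (18.2/10)·25 + (5.6/10)·35 = 65.1 m³/s.

Q ≈ 65.1 m³/s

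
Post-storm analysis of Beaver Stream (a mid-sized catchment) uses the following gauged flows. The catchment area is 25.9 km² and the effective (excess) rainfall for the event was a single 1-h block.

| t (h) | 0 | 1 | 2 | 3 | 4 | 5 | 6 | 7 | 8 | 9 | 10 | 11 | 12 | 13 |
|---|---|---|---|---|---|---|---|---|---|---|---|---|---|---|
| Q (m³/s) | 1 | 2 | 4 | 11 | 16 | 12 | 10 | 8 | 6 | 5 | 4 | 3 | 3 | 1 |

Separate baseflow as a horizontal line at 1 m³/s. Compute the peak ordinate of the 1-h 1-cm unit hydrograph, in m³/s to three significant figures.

Direct runoff: 0.0, 1.0, 3.0, 10.0, 15.0, 11.0, 9.0, 7.0, 5.0, 4.0, 3.0, 2.0, 2.0, 0.0 m³/s; ΣQ_DR = 72.00 m³/s, peak = 15.0 m³/s.
Runoff depth d = ΣQ_DR·Δt / A = 72.00 × 3600 / (25.9 km²) = 10.01 mm.
The 1-cm UH is the DRH scaled by (10 mm)/d, so U_p = 15.0 × 10/10.01 = 15.0 m³/s.

U_p ≈ 15.0 m³/s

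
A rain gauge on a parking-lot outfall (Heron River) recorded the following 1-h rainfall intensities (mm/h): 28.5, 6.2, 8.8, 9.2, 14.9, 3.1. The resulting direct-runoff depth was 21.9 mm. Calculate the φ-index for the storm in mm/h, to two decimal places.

Only the 2 blocks with intensity above φ contribute runoff: 28.5, 14.9 mm/h.
Σ(I−φ)·Δt = d  ⇒  (28.5+14.9 − 2φ)·1 = 21.9
φ = (43.40 − 21.9/1) / 2 = 10.75 mm/h.

φ ≈ 10.75 mm/h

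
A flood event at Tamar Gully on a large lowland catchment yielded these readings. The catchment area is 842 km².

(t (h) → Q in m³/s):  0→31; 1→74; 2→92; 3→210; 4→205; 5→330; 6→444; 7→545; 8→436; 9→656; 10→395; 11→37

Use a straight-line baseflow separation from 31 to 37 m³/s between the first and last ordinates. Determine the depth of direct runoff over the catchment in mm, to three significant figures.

d ≈ 13.0 mm

Direct runoff: 0.00, 42.45, 59.91, 177.36, 171.82, 296.27, 409.73, 510.18, 400.64, 620.09, 358.55, 0.00 m³/s; ΣQ_DR = 3047 m³/s.
V = ΣQ_DR · Δt = 3047 × 3600 s = 1.097 × 10^7 m³.
Over A = 842 km², depth = V / A = 13.0 mm.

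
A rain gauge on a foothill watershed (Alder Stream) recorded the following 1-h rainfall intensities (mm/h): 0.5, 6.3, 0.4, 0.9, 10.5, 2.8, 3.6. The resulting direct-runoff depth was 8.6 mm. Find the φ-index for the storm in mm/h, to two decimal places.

φ ≈ 4.10 mm/h

Only the 2 blocks with intensity above φ contribute runoff: 6.3, 10.5 mm/h.
Σ(I−φ)·Δt = d  ⇒  (6.3+10.5 − 2φ)·1 = 8.6
φ = (16.80 − 8.6/1) / 2 = 4.10 mm/h.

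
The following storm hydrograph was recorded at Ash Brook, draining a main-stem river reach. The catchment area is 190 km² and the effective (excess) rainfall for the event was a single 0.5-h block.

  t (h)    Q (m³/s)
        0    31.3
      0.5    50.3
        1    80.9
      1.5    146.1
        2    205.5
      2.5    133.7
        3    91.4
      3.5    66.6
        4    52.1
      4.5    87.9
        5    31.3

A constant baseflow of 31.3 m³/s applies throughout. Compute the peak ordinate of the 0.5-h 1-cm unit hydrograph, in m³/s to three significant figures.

Direct runoff: 0.0, 19.0, 49.6, 114.8, 174.2, 102.4, 60.1, 35.3, 20.8, 56.6, 0.0 m³/s; ΣQ_DR = 632.8 m³/s, peak = 174.2 m³/s.
Runoff depth d = ΣQ_DR·Δt / A = 632.8 × 1800 / (190 km²) = 5.995 mm.
The 1-cm UH is the DRH scaled by (10 mm)/d, so U_p = 174.2 × 10/5.995 = 291 m³/s.

U_p ≈ 291 m³/s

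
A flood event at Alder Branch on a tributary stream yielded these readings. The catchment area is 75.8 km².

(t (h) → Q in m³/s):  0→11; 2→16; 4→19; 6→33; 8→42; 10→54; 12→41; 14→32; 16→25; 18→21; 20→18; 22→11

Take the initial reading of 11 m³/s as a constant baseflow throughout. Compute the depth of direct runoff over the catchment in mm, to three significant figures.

d ≈ 18.1 mm

Direct runoff: 0.0, 5.0, 8.0, 22.0, 31.0, 43.0, 30.0, 21.0, 14.0, 10.0, 7.0, 0.0 m³/s; ΣQ_DR = 191.0 m³/s.
V = ΣQ_DR · Δt = 191.0 × 7200 s = 1.375 × 10^6 m³.
Over A = 75.8 km², depth = V / A = 18.1 mm.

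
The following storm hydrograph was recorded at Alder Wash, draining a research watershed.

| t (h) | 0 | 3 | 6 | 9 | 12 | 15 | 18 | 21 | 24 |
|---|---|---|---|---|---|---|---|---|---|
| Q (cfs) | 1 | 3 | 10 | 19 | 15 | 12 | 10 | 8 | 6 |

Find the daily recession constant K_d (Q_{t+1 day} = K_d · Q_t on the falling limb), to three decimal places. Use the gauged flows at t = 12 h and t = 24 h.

Between t = 12 h and t = 24 h the flow falls from 15 to 6 cfs over 4×3 h = 12 h.
Per-interval ratio K = (6/15)^(1/4) = 0.7953; K_d = K^(24/3) = 0.160.

K_d ≈ 0.160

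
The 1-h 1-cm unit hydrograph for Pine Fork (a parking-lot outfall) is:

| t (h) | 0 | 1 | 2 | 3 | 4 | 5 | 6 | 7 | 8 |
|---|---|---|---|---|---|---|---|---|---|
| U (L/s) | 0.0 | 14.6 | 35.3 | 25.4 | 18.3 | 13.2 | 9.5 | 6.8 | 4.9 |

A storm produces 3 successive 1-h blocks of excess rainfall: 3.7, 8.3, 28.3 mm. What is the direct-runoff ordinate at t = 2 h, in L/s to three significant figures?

Q ≈ 25.2 L/s

By discrete convolution, Q_j = Σ (P_i / 10 mm) · U_{j−i}.
At t = 2 h (j=2): Q = (3.7/10)·35.3 + (8.3/10)·14.6 + (28.3/10)·0.0 = 25.2 L/s.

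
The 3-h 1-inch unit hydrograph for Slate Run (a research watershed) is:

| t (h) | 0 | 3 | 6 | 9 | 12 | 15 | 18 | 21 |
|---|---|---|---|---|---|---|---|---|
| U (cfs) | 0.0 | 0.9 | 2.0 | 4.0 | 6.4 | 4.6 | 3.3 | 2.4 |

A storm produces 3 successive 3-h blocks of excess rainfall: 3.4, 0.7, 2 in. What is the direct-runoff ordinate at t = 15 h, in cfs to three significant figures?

By discrete convolution, Q_j = Σ (P_i / 1 in) · U_{j−i}.
At t = 15 h (j=5): Q = (3.4/1)·4.6 + (0.7/1)·6.4 + (2/1)·4.0 = 28.1 cfs.

Q ≈ 28.1 cfs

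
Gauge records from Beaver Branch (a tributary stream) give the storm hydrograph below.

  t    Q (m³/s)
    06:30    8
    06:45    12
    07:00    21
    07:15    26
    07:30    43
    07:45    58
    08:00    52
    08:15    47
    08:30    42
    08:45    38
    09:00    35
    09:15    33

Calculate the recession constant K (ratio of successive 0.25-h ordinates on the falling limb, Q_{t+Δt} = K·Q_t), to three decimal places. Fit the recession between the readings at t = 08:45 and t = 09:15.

Using the recession-limb readings at t = 08:45 and t = 09:15: Q falls from 38 to 33 m³/s over 2 intervals.
K = (Q₂/Q₁)^(1/2) = (33/38)^(1/2) = 0.932.

K ≈ 0.932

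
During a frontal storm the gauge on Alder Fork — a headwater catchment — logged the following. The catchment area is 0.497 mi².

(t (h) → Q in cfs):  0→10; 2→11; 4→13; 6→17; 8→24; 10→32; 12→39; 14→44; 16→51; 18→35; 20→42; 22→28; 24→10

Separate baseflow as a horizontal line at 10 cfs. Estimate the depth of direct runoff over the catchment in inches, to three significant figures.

Direct runoff: 0.0, 1.0, 3.0, 7.0, 14.0, 22.0, 29.0, 34.0, 41.0, 25.0, 32.0, 18.0, 0.0 cfs; ΣQ_DR = 226.0 cfs.
V = ΣQ_DR · Δt = 226.0 × 7200 s = 1.627 × 10^6 ft³.
Over A = 0.497 mi², depth = V / A = 1.41 in.

d ≈ 1.41 in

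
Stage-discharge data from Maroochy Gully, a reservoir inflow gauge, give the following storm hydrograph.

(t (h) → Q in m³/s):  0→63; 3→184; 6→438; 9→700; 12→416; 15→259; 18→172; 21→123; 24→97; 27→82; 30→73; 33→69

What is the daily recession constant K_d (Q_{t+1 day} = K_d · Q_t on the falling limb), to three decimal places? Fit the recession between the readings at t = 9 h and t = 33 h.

Between t = 9 h and t = 33 h the flow falls from 700 to 69 m³/s over 8×3 h = 24 h.
Per-interval ratio K = (69/700)^(1/8) = 0.7485; K_d = K^(24/3) = 0.099.

K_d ≈ 0.099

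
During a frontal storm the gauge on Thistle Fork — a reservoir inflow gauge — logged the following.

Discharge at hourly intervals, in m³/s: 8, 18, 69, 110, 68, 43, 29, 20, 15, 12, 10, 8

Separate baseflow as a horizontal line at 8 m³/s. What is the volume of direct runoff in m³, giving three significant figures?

V ≈ 1.13 × 10^6 m³

Direct-runoff ordinates (Q − Q_b): 0.0, 10.0, 61.0, 102.0, 60.0, 35.0, 21.0, 12.0, 7.0, 4.0, 2.0, 0.0 m³/s.
ΣQ_DR = 314.0 m³/s.
With Δt = 1 h = 3600 s, V = ΣQ_DR · Δt = 314.0 × 3600 = 1.13 × 10^6 m³.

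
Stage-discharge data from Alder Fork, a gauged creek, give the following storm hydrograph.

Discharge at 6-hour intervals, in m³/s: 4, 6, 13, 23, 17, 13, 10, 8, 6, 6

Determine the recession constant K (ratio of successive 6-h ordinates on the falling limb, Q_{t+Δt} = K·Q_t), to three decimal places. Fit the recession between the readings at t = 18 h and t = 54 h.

Using the recession-limb readings at t = 18 h and t = 54 h: Q falls from 23 to 6 m³/s over 6 intervals.
K = (Q₂/Q₁)^(1/6) = (6/23)^(1/6) = 0.799.

K ≈ 0.799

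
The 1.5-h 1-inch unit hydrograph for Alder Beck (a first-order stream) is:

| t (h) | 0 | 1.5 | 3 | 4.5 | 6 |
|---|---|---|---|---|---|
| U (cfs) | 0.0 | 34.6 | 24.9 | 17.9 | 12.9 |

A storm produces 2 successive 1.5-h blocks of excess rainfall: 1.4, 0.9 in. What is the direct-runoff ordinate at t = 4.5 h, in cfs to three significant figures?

By discrete convolution, Q_j = Σ (P_i / 1 in) · U_{j−i}.
At t = 4.5 h (j=3): Q = (1.4/1)·17.9 + (0.9/1)·24.9 = 47.5 cfs.

Q ≈ 47.5 cfs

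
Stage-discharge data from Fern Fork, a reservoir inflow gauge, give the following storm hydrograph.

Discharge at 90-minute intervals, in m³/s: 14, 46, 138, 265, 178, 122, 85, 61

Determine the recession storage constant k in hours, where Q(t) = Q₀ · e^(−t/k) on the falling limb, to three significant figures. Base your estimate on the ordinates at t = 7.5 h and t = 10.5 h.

On the falling limb, Q drops from 122 to 61 m³/s between t = 7.5 h and t = 10.5 h (Δt = 3 h).
k = −Δt / ln(Q₂/Q₁) = −3 / ln(61/122) = 4.33 h.

k ≈ 4.33 h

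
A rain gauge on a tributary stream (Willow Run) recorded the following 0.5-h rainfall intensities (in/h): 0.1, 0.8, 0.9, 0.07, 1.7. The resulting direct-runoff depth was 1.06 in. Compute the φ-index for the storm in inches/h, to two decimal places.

Only the 3 blocks with intensity above φ contribute runoff: 0.8, 0.9, 1.7 in/h.
Σ(I−φ)·Δt = d  ⇒  (0.8+0.9+1.7 − 3φ)·0.5 = 1.06
φ = (3.400 − 1.06/0.5) / 3 = 0.43 in/h.

φ ≈ 0.43 in/h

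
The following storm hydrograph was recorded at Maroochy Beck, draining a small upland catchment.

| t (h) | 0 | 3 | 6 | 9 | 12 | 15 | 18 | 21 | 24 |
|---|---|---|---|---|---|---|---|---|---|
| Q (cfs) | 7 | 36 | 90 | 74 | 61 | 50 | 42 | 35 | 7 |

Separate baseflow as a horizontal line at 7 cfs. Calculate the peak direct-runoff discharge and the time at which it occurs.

Q_p = 83.0 cfs at t = 6 h

Subtracting baseflow gives direct-runoff ordinates: 0.0, 29.0, 83.0, 67.0, 54.0, 43.0, 35.0, 28.0, 0.0 cfs.
The maximum is 83.0 cfs, occurring at the reading for t = 6 h.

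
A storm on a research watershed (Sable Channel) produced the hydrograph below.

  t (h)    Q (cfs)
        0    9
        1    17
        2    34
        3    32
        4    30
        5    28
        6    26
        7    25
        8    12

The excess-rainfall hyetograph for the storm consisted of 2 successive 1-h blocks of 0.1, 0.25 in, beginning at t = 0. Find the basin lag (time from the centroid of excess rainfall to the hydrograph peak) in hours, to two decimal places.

t_L ≈ 0.79 h

Centroid of excess rainfall: t_c = Σ P_i·t̄_i / ΣP_i = 1.2143 h (block centres at 0.5, 1.5 h).
Hydrograph peak occurs at t = 2 h, so basin lag t_L = 2 − 1.2143 = 0.79 h.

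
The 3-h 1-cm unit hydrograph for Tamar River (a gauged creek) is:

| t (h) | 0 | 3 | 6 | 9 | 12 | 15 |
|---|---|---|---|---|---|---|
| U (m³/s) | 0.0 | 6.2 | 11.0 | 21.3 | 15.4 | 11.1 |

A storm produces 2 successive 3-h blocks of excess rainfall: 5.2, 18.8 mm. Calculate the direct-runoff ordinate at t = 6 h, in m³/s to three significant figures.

Q ≈ 17.4 m³/s

By discrete convolution, Q_j = Σ (P_i / 10 mm) · U_{j−i}.
At t = 6 h (j=2): Q = (5.2/10)·11.0 + (18.8/10)·6.2 = 17.4 m³/s.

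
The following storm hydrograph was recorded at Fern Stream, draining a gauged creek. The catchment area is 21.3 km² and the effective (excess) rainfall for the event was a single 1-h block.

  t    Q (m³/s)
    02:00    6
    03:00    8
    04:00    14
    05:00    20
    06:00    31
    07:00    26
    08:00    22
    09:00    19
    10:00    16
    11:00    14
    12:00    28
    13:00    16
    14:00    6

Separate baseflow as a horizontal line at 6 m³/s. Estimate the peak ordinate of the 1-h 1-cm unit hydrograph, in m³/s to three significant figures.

U_p ≈ 9.99 m³/s

Direct runoff: 0.0, 2.0, 8.0, 14.0, 25.0, 20.0, 16.0, 13.0, 10.0, 8.0, 22.0, 10.0, 0.0 m³/s; ΣQ_DR = 148.0 m³/s, peak = 25.0 m³/s.
Runoff depth d = ΣQ_DR·Δt / A = 148.0 × 3600 / (21.3 km²) = 25.01 mm.
The 1-cm UH is the DRH scaled by (10 mm)/d, so U_p = 25.0 × 10/25.01 = 9.99 m³/s.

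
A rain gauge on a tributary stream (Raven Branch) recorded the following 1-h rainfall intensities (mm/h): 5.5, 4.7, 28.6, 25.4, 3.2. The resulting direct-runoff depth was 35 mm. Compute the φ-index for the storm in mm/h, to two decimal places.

φ ≈ 9.50 mm/h

Only the 2 blocks with intensity above φ contribute runoff: 28.6, 25.4 mm/h.
Σ(I−φ)·Δt = d  ⇒  (28.6+25.4 − 2φ)·1 = 35
φ = (54.00 − 35/1) / 2 = 9.50 mm/h.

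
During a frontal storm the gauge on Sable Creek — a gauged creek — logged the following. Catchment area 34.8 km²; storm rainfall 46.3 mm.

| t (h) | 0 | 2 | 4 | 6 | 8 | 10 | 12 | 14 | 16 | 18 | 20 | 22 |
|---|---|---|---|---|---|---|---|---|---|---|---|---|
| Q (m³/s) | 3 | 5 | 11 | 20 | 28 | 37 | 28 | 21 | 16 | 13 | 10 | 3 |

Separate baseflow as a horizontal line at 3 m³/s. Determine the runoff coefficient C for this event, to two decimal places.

C ≈ 0.71

ΣQ_DR = 159.0 m³/s; V = ΣQ_DR·Δt = 1.145 × 10^6 m³.
Runoff depth d = V / A = 32.90 mm.
C = d / P = 32.90 / 46.3 = 0.71.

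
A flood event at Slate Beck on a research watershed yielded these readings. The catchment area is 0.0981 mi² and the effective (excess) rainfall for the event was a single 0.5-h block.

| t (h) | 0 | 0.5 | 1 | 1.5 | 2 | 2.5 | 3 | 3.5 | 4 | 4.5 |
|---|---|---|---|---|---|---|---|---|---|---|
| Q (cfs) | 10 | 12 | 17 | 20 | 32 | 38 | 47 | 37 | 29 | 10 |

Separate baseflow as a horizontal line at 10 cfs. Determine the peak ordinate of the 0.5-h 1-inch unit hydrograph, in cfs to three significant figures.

Direct runoff: 0.0, 2.0, 7.0, 10.0, 22.0, 28.0, 37.0, 27.0, 19.0, 0.0 cfs; ΣQ_DR = 152.0 cfs, peak = 37.0 cfs.
Runoff depth d = ΣQ_DR·Δt / A = 152.0 × 1800 / (0.0981 mi²) = 1.200 in.
The 1-inch UH is the DRH scaled by (1 in)/d, so U_p = 37.0 × 1/1.200 = 30.8 cfs.

U_p ≈ 30.8 cfs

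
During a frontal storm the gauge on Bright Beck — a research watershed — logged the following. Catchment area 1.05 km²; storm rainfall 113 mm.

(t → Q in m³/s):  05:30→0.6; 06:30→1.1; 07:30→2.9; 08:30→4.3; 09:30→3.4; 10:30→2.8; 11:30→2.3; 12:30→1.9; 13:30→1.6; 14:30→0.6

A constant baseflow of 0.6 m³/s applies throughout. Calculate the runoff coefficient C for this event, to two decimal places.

ΣQ_DR = 15.50 m³/s; V = ΣQ_DR·Δt = 55800 m³.
Runoff depth d = V / A = 53.14 mm.
C = d / P = 53.14 / 113 = 0.47.

C ≈ 0.47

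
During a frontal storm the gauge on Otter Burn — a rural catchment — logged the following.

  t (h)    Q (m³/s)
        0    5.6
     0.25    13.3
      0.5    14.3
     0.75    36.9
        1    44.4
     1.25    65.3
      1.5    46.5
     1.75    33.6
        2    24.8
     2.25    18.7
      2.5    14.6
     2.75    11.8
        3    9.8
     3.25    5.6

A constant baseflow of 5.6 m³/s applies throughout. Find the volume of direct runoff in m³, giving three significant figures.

Direct-runoff ordinates (Q − Q_b): 0.0, 7.7, 8.7, 31.3, 38.8, 59.7, 40.9, 28.0, 19.2, 13.1, 9.0, 6.2, 4.2, 0.0 m³/s.
ΣQ_DR = 266.8 m³/s.
With Δt = 0.25 h = 900 s, V = ΣQ_DR · Δt = 266.8 × 900 = 2.40 × 10^5 m³.

V ≈ 2.40 × 10^5 m³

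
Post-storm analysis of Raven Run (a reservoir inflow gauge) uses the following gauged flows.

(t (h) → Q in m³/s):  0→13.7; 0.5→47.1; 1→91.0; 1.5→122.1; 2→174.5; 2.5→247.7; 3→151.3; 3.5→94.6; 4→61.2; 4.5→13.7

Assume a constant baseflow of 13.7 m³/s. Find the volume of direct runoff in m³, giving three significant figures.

V ≈ 1.58 × 10^6 m³

Direct-runoff ordinates (Q − Q_b): 0.0, 33.4, 77.3, 108.4, 160.8, 234.0, 137.6, 80.9, 47.5, 0.0 m³/s.
ΣQ_DR = 879.9 m³/s.
With Δt = 0.5 h = 1800 s, V = ΣQ_DR · Δt = 879.9 × 1800 = 1.58 × 10^6 m³.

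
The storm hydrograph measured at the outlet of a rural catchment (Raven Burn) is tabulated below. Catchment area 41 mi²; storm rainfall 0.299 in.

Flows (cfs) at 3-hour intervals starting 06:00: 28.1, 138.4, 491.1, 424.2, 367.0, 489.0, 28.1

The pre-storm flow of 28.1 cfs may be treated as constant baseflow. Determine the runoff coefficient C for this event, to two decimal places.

ΣQ_DR = 1769 cfs; V = ΣQ_DR·Δt = 1.911 × 10^7 ft³.
Runoff depth d = V / A = 0.2006 in.
C = d / P = 0.2006 / 0.299 = 0.67.

C ≈ 0.67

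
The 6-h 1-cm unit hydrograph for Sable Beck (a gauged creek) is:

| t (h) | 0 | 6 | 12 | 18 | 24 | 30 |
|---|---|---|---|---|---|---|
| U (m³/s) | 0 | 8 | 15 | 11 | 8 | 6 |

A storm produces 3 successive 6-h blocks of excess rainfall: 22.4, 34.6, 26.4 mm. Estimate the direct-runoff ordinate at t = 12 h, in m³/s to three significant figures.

Q ≈ 61.3 m³/s

By discrete convolution, Q_j = Σ (P_i / 10 mm) · U_{j−i}.
At t = 12 h (j=2): Q = (22.4/10)·15 + (34.6/10)·8 + (26.4/10)·0 = 61.3 m³/s.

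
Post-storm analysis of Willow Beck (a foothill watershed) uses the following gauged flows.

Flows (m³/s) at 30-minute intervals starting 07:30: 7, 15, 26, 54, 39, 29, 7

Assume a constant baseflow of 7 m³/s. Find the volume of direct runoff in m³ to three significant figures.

V ≈ 2.30 × 10^5 m³

Direct-runoff ordinates (Q − Q_b): 0.0, 8.0, 19.0, 47.0, 32.0, 22.0, 0.0 m³/s.
ΣQ_DR = 128.0 m³/s.
With Δt = 0.5 h = 1800 s, V = ΣQ_DR · Δt = 128.0 × 1800 = 2.30 × 10^5 m³.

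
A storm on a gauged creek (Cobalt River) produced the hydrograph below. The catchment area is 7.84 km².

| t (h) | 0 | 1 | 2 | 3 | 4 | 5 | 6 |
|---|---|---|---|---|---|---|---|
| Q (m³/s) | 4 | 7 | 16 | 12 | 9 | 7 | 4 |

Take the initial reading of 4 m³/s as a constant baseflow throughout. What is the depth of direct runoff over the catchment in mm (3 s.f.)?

Direct runoff: 0.0, 3.0, 12.0, 8.0, 5.0, 3.0, 0.0 m³/s; ΣQ_DR = 31.00 m³/s.
V = ΣQ_DR · Δt = 31.00 × 3600 s = 1.116 × 10^5 m³.
Over A = 7.84 km², depth = V / A = 14.2 mm.

d ≈ 14.2 mm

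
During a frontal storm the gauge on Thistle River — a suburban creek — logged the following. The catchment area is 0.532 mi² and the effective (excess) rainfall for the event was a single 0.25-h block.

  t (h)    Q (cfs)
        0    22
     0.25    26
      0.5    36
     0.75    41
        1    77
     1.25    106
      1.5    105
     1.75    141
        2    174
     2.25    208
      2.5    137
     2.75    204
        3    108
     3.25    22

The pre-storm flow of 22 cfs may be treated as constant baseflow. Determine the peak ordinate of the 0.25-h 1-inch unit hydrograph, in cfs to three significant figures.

Direct runoff: 0.0, 4.0, 14.0, 19.0, 55.0, 84.0, 83.0, 119.0, 152.0, 186.0, 115.0, 182.0, 86.0, 0.0 cfs; ΣQ_DR = 1099 cfs, peak = 186.0 cfs.
Runoff depth d = ΣQ_DR·Δt / A = 1099 × 900 / (0.532 mi²) = 0.8003 in.
The 1-inch UH is the DRH scaled by (1 in)/d, so U_p = 186.0 × 1/0.8003 = 232 cfs.

U_p ≈ 232 cfs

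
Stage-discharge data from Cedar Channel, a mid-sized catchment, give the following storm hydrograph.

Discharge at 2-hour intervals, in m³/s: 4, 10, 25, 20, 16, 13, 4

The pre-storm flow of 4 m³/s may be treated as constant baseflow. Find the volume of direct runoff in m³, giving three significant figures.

V ≈ 4.61 × 10^5 m³

Direct-runoff ordinates (Q − Q_b): 0.0, 6.0, 21.0, 16.0, 12.0, 9.0, 0.0 m³/s.
ΣQ_DR = 64.00 m³/s.
With Δt = 2 h = 7200 s, V = ΣQ_DR · Δt = 64.00 × 7200 = 4.61 × 10^5 m³.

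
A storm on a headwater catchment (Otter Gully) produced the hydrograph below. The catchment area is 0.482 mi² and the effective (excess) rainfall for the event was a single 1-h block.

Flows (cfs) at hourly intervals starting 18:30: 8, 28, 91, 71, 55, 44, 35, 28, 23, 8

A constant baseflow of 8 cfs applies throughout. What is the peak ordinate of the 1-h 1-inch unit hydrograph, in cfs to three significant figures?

U_p ≈ 83.0 cfs

Direct runoff: 0.0, 20.0, 83.0, 63.0, 47.0, 36.0, 27.0, 20.0, 15.0, 0.0 cfs; ΣQ_DR = 311.0 cfs, peak = 83.0 cfs.
Runoff depth d = ΣQ_DR·Δt / A = 311.0 × 3600 / (0.482 mi²) = 0.9998 in.
The 1-inch UH is the DRH scaled by (1 in)/d, so U_p = 83.0 × 1/0.9998 = 83.0 cfs.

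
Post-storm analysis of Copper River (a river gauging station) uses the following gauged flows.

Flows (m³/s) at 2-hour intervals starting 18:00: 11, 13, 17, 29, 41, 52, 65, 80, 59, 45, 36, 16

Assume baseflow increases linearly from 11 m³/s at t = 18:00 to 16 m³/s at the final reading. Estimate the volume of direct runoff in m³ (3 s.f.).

Direct-runoff ordinates (Q − Q_b): 0.00, 1.55, 5.09, 16.64, 28.18, 38.73, 51.27, 65.82, 44.36, 29.91, 20.45, 0.00 m³/s.
ΣQ_DR = 302.0 m³/s.
With Δt = 2 h = 7200 s, V = ΣQ_DR · Δt = 302.0 × 7200 = 2.17 × 10^6 m³.

V ≈ 2.17 × 10^6 m³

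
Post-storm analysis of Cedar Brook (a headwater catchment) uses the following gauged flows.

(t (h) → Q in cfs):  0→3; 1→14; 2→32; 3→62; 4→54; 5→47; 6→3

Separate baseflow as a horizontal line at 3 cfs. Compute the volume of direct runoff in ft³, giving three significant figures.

V ≈ 6.98 × 10^5 ft³

Direct-runoff ordinates (Q − Q_b): 0.0, 11.0, 29.0, 59.0, 51.0, 44.0, 0.0 cfs.
ΣQ_DR = 194.0 cfs.
With Δt = 1 h = 3600 s, V = ΣQ_DR · Δt = 194.0 × 3600 = 6.98 × 10^5 ft³.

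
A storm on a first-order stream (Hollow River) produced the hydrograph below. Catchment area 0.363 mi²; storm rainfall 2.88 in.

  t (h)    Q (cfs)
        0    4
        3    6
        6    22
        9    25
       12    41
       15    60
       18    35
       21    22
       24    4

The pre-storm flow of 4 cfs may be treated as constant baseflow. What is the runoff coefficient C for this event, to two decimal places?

ΣQ_DR = 183.0 cfs; V = ΣQ_DR·Δt = 1.976 × 10^6 ft³.
Runoff depth d = V / A = 2.344 in.
C = d / P = 2.344 / 2.88 = 0.81.

C ≈ 0.81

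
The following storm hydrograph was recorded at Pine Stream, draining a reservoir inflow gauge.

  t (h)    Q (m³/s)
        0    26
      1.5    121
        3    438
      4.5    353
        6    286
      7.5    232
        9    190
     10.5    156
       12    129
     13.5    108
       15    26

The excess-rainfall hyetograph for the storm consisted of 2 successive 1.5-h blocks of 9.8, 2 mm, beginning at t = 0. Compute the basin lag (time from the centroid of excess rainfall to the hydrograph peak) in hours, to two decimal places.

t_L ≈ 2.00 h

Centroid of excess rainfall: t_c = Σ P_i·t̄_i / ΣP_i = 1.0042 h (block centres at 0.75, 2.25 h).
Hydrograph peak occurs at t = 3 h, so basin lag t_L = 3 − 1.0042 = 2.00 h.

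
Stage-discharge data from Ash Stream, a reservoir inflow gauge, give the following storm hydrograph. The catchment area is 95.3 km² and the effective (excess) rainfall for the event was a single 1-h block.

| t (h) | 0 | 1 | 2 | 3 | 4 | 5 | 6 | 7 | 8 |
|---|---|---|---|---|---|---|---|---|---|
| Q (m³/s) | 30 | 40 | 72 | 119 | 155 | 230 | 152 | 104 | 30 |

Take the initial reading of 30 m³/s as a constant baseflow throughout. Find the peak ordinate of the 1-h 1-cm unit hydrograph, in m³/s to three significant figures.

Direct runoff: 0.0, 10.0, 42.0, 89.0, 125.0, 200.0, 122.0, 74.0, 0.0 m³/s; ΣQ_DR = 662.0 m³/s, peak = 200.0 m³/s.
Runoff depth d = ΣQ_DR·Δt / A = 662.0 × 3600 / (95.3 km²) = 25.01 mm.
The 1-cm UH is the DRH scaled by (10 mm)/d, so U_p = 200.0 × 10/25.01 = 80.0 m³/s.

U_p ≈ 80.0 m³/s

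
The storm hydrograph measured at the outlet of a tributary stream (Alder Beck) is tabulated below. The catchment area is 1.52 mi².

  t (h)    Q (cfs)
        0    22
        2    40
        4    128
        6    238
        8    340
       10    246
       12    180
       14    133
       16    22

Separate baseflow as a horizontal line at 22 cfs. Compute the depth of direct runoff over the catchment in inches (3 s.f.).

Direct runoff: 0.0, 18.0, 106.0, 216.0, 318.0, 224.0, 158.0, 111.0, 0.0 cfs; ΣQ_DR = 1151 cfs.
V = ΣQ_DR · Δt = 1151 × 7200 s = 8.287 × 10^6 ft³.
Over A = 1.52 mi², depth = V / A = 2.35 in.

d ≈ 2.35 in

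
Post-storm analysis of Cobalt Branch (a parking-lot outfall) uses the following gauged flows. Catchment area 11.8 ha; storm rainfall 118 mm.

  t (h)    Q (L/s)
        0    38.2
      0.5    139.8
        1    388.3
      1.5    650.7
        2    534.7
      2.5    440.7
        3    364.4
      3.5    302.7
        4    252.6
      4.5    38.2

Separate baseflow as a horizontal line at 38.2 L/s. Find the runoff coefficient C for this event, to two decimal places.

ΣQ_DR = 2768 L/s; V = ΣQ_DR·Δt = 4.983 × 10^6 L.
Runoff depth d = V / A = 42.23 mm.
C = d / P = 42.23 / 118 = 0.36.

C ≈ 0.36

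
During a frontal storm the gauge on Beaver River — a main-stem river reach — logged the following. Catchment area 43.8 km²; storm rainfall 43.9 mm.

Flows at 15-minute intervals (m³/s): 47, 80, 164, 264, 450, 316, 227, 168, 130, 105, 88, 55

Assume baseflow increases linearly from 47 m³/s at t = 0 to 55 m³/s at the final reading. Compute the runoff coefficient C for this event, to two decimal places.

ΣQ_DR = 1482 m³/s; V = ΣQ_DR·Δt = 1.334 × 10^6 m³.
Runoff depth d = V / A = 30.45 mm.
C = d / P = 30.45 / 43.9 = 0.69.

C ≈ 0.69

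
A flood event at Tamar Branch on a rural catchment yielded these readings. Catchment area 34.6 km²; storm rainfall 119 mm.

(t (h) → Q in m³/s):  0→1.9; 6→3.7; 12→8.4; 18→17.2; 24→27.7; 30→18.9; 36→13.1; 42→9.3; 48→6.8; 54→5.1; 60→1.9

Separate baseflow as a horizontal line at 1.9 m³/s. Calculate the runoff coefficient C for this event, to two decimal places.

C ≈ 0.49

ΣQ_DR = 93.10 m³/s; V = ΣQ_DR·Δt = 2.011 × 10^6 m³.
Runoff depth d = V / A = 58.12 mm.
C = d / P = 58.12 / 119 = 0.49.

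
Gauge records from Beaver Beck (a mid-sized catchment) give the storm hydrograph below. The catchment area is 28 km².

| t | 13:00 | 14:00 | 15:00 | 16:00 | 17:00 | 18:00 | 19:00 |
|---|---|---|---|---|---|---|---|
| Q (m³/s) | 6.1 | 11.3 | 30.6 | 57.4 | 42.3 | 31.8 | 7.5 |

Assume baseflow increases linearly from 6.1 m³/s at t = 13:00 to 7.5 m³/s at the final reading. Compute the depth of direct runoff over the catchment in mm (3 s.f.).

Direct runoff: 0.00, 4.97, 24.03, 50.60, 35.27, 24.53, 0.00 m³/s; ΣQ_DR = 139.4 m³/s.
V = ΣQ_DR · Δt = 139.4 × 3600 s = 5.018 × 10^5 m³.
Over A = 28 km², depth = V / A = 17.9 mm.

d ≈ 17.9 mm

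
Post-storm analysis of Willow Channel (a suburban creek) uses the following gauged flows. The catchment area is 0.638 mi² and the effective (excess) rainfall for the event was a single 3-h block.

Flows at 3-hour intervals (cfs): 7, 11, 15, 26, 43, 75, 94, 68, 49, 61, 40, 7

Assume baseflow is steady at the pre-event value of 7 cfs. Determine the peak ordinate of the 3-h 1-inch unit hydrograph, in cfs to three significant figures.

U_p ≈ 29.0 cfs

Direct runoff: 0.0, 4.0, 8.0, 19.0, 36.0, 68.0, 87.0, 61.0, 42.0, 54.0, 33.0, 0.0 cfs; ΣQ_DR = 412.0 cfs, peak = 87.0 cfs.
Runoff depth d = ΣQ_DR·Δt / A = 412.0 × 10800 / (0.638 mi²) = 3.002 in.
The 1-inch UH is the DRH scaled by (1 in)/d, so U_p = 87.0 × 1/3.002 = 29.0 cfs.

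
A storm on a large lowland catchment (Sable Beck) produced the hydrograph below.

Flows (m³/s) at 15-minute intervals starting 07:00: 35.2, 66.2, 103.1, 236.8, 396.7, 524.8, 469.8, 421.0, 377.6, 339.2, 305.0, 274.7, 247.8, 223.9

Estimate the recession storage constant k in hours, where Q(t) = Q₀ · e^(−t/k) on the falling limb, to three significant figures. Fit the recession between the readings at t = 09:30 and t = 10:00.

On the falling limb, Q drops from 305.0 to 247.8 m³/s between t = 09:30 and t = 10:00 (Δt = 0.5 h).
k = −Δt / ln(Q₂/Q₁) = −0.5 / ln(247.8/305.0) = 2.41 h.

k ≈ 2.41 h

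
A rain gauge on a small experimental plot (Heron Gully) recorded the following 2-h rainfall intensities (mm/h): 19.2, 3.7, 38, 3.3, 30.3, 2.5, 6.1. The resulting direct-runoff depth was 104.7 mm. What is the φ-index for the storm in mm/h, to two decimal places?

φ ≈ 11.72 mm/h

Only the 3 blocks with intensity above φ contribute runoff: 19.2, 38, 30.3 mm/h.
Σ(I−φ)·Δt = d  ⇒  (19.2+38+30.3 − 3φ)·2 = 104.7
φ = (87.50 − 104.7/2) / 3 = 11.72 mm/h.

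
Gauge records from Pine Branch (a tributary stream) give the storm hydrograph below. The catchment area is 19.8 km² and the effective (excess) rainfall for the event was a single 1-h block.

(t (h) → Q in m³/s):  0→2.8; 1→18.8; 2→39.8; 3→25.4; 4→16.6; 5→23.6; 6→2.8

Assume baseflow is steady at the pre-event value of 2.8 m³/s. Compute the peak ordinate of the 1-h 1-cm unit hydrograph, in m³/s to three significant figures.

U_p ≈ 18.5 m³/s

Direct runoff: 0.0, 16.0, 37.0, 22.6, 13.8, 20.8, 0.0 m³/s; ΣQ_DR = 110.2 m³/s, peak = 37.0 m³/s.
Runoff depth d = ΣQ_DR·Δt / A = 110.2 × 3600 / (19.8 km²) = 20.04 mm.
The 1-cm UH is the DRH scaled by (10 mm)/d, so U_p = 37.0 × 10/20.04 = 18.5 m³/s.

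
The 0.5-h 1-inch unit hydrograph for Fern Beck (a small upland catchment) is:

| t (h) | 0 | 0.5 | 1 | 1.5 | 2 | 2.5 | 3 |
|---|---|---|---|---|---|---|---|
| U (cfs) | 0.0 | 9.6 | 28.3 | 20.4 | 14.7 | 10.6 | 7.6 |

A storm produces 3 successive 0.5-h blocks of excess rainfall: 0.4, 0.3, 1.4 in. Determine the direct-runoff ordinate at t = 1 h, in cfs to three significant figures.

By discrete convolution, Q_j = Σ (P_i / 1 in) · U_{j−i}.
At t = 1 h (j=2): Q = (0.4/1)·28.3 + (0.3/1)·9.6 + (1.4/1)·0.0 = 14.2 cfs.

Q ≈ 14.2 cfs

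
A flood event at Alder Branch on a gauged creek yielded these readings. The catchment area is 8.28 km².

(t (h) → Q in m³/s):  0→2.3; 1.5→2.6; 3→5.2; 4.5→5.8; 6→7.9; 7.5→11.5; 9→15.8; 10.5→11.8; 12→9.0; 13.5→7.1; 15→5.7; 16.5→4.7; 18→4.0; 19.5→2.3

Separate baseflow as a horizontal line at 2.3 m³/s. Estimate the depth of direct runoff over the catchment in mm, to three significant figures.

d ≈ 41.4 mm

Direct runoff: 0.0, 0.3, 2.9, 3.5, 5.6, 9.2, 13.5, 9.5, 6.7, 4.8, 3.4, 2.4, 1.7, 0.0 m³/s; ΣQ_DR = 63.50 m³/s.
V = ΣQ_DR · Δt = 63.50 × 5400 s = 3.429 × 10^5 m³.
Over A = 8.28 km², depth = V / A = 41.4 mm.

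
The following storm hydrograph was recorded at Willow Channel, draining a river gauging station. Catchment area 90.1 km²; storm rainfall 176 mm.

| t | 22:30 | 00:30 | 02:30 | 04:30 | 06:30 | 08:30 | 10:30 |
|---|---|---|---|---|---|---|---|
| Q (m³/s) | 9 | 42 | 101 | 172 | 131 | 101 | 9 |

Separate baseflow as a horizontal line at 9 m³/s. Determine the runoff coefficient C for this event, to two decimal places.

C ≈ 0.23

ΣQ_DR = 502.0 m³/s; V = ΣQ_DR·Δt = 3.614 × 10^6 m³.
Runoff depth d = V / A = 40.12 mm.
C = d / P = 40.12 / 176 = 0.23.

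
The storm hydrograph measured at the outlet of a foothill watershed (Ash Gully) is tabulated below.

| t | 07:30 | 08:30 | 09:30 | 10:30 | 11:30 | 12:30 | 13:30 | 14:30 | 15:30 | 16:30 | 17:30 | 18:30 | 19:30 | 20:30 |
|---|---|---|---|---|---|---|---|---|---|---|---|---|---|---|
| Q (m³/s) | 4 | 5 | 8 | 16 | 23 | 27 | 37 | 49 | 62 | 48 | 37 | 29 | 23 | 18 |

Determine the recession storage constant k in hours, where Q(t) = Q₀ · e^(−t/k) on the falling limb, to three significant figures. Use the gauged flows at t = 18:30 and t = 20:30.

On the falling limb, Q drops from 29 to 18 m³/s between t = 18:30 and t = 20:30 (Δt = 2 h).
k = −Δt / ln(Q₂/Q₁) = −2 / ln(18/29) = 4.19 h.

k ≈ 4.19 h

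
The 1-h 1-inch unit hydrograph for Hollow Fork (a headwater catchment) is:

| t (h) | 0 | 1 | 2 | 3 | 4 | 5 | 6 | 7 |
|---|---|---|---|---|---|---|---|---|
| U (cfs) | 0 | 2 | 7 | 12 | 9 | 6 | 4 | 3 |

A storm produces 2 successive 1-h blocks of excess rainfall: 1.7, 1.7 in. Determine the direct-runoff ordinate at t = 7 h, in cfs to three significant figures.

By discrete convolution, Q_j = Σ (P_i / 1 in) · U_{j−i}.
At t = 7 h (j=7): Q = (1.7/1)·3 + (1.7/1)·4 = 11.9 cfs.

Q ≈ 11.9 cfs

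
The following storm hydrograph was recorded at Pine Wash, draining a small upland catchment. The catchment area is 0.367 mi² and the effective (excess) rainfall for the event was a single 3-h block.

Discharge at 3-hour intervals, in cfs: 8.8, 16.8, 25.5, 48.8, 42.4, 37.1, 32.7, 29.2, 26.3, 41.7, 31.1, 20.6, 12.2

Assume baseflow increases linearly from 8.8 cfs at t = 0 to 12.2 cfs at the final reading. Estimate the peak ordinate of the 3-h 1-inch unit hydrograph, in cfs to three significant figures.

Direct runoff: 0.00, 7.72, 16.13, 39.15, 32.47, 26.88, 22.20, 18.42, 15.23, 30.35, 19.47, 8.68, 0.00 cfs; ΣQ_DR = 236.7 cfs, peak = 39.15 cfs.
Runoff depth d = ΣQ_DR·Δt / A = 236.7 × 10800 / (0.367 mi²) = 2.998 in.
The 1-inch UH is the DRH scaled by (1 in)/d, so U_p = 39.15 × 1/2.998 = 13.1 cfs.

U_p ≈ 13.1 cfs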